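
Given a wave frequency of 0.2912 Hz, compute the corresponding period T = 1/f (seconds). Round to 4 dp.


T = 1 / f
T = 1 / 0.2912
T = 3.4341 s

3.4341


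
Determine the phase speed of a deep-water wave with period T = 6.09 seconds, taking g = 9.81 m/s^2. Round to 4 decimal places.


We use the deep-water celerity formula:
C = g * T / (2 * pi)
C = 9.81 * 6.09 / (2 * 3.14159...)
C = 59.742900 / 6.283185
C = 9.5084 m/s

9.5084


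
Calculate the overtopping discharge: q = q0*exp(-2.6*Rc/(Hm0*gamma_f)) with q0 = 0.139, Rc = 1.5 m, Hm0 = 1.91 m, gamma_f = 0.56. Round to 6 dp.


q = q0 * exp(-2.6 * Rc / (Hm0 * gamma_f))
Exponent = -2.6 * 1.5 / (1.91 * 0.56)
= -2.6 * 1.5 / 1.0696
= -3.646223
exp(-3.646223) = 0.026089
q = 0.139 * 0.026089
q = 0.003626 m^3/s/m

0.003626


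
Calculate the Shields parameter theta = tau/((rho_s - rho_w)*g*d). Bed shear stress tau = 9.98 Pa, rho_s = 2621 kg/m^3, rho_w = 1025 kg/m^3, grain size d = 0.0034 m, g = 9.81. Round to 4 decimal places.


theta = tau / ((rho_s - rho_w) * g * d)
rho_s - rho_w = 2621 - 1025 = 1596
Denominator = 1596 * 9.81 * 0.0034 = 53.232984
theta = 9.98 / 53.232984
theta = 0.1875

0.1875


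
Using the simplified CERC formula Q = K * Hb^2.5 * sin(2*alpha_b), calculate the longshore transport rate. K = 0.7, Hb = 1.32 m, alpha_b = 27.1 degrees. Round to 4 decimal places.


Q = K * Hb^2.5 * sin(2 * alpha_b)
Hb^2.5 = 1.32^2.5 = 2.001865
sin(2 * 27.1) = sin(54.2) = 0.811064
Q = 0.7 * 2.001865 * 0.811064
Q = 1.1365 m^3/s

1.1365


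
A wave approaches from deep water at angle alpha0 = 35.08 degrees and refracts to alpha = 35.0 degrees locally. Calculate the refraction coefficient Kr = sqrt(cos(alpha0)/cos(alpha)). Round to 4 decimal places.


Kr = sqrt(cos(alpha0) / cos(alpha))
cos(35.08) = 0.818350
cos(35.0) = 0.819152
Kr = sqrt(0.818350 / 0.819152)
Kr = sqrt(0.999021)
Kr = 0.9995

0.9995


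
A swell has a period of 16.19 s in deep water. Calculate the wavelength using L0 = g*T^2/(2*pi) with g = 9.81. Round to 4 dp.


L0 = g * T^2 / (2 * pi)
L0 = 9.81 * 16.19^2 / (2 * pi)
L0 = 9.81 * 262.1161 / 6.28319
L0 = 2571.3589 / 6.28319
L0 = 409.2445 m

409.2445


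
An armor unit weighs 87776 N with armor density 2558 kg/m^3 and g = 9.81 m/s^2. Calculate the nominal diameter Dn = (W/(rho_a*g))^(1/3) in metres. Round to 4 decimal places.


V = W / (rho_a * g)
V = 87776 / (2558 * 9.81)
V = 87776 / 25093.98
V = 3.497891 m^3
Dn = V^(1/3) = 3.497891^(1/3)
Dn = 1.5180 m

1.5180


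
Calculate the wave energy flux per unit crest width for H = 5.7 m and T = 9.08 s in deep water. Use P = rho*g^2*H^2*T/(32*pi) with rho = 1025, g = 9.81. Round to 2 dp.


P = rho * g^2 * H^2 * T / (32 * pi)
P = 1025 * 9.81^2 * 5.7^2 * 9.08 / (32 * pi)
P = 1025 * 96.2361 * 32.4900 * 9.08 / 100.53096
P = 289466.02 W/m

289466.02


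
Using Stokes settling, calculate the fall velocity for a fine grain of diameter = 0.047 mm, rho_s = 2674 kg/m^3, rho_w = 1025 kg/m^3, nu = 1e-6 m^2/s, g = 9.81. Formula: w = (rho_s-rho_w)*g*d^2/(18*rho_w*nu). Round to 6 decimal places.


w = (rho_s - rho_w) * g * d^2 / (18 * rho_w * nu)
d = 0.047 mm = 0.000047 m
rho_s - rho_w = 2674 - 1025 = 1649
Numerator = 1649 * 9.81 * (0.000047)^2 = 0.000035734308
Denominator = 18 * 1025 * 1e-6 = 0.018450
w = 0.001937 m/s

0.001937


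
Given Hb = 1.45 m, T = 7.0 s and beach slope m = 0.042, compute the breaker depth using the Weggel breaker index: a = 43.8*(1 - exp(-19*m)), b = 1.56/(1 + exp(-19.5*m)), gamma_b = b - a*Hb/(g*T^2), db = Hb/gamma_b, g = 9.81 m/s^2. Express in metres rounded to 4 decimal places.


a = 43.8 * (1 - exp(-19 * m))
exp(-19 * 0.042) = exp(-0.7980) = 0.450229
a = 43.8 * (1 - 0.450229) = 24.079991
b = 1.56 / (1 + exp(-19.5 * m))
exp(-19.5 * 0.042) = exp(-0.8190) = 0.440872
b = 1.56 / (1 + 0.440872) = 1.082677
Hb / (g * T^2) = 1.45 / (9.81 * 7.0^2) = 1.45 / 480.6900 = 0.00301650
gamma_b = b - a * Hb/(g*T^2) = 1.082677 - 24.079991 * 0.00301650 = 1.010040
db = Hb / gamma_b = 1.45 / 1.010040
db = 1.4356 m

1.4356


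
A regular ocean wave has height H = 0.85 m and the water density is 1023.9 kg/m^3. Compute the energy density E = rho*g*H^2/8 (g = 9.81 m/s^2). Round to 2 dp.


E = (1/8) * rho * g * H^2
E = (1/8) * 1023.9 * 9.81 * 0.85^2
E = 0.125 * 1023.9 * 9.81 * 0.7225
E = 907.14 J/m^2

907.14


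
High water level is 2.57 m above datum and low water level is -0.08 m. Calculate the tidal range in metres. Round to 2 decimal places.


Tidal range = High water - Low water
Tidal range = 2.57 - (-0.08)
Tidal range = 2.65 m

2.65


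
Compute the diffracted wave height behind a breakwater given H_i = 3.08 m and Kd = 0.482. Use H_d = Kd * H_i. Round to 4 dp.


H_d = Kd * H_i
H_d = 0.482 * 3.08
H_d = 1.4846 m

1.4846


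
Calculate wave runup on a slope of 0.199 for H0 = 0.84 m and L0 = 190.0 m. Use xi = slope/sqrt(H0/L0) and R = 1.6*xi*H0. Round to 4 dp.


xi = slope / sqrt(H0/L0)
H0/L0 = 0.84/190.0 = 0.004421
sqrt(0.004421) = 0.066491
xi = 0.199 / 0.066491 = 2.992886
R = 1.6 * xi * H0 = 1.6 * 2.992886 * 0.84
R = 4.0224 m

4.0224


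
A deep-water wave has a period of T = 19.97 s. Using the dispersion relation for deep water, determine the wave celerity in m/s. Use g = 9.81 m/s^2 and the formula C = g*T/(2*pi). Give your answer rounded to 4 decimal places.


We use the deep-water celerity formula:
C = g * T / (2 * pi)
C = 9.81 * 19.97 / (2 * 3.14159...)
C = 195.905700 / 6.283185
C = 31.1794 m/s

31.1794


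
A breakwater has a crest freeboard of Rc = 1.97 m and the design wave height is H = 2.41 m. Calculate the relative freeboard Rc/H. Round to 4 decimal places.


Relative freeboard = Rc / H
= 1.97 / 2.41
= 0.8174

0.8174


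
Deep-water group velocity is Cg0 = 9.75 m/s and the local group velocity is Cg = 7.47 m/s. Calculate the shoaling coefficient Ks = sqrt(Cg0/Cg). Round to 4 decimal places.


Ks = sqrt(Cg0 / Cg)
Ks = sqrt(9.75 / 7.47)
Ks = sqrt(1.3052)
Ks = 1.1425

1.1425


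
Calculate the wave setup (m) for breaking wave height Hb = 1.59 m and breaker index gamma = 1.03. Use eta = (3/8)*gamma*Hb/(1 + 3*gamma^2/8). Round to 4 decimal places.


eta = (3/8) * gamma * Hb / (1 + 3*gamma^2/8)
Numerator = (3/8) * 1.03 * 1.59 = 0.614138
Denominator = 1 + 3*1.03^2/8 = 1 + 0.397838 = 1.397838
eta = 0.614138 / 1.397838
eta = 0.4393 m

0.4393


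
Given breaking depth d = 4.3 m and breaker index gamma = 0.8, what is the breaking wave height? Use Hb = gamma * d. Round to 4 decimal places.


Hb = gamma * d
Hb = 0.8 * 4.3
Hb = 3.4400 m

3.4400


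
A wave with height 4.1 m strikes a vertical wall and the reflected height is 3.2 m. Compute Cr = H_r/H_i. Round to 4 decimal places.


Cr = H_r / H_i
Cr = 3.2 / 4.1
Cr = 0.7805

0.7805


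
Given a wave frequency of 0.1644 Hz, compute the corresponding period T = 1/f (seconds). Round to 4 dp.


T = 1 / f
T = 1 / 0.1644
T = 6.0827 s

6.0827


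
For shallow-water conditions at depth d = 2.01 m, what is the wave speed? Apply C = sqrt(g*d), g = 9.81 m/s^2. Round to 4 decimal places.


Using the shallow-water approximation:
C = sqrt(g * d) = sqrt(9.81 * 2.01)
C = sqrt(19.7181)
C = 4.4405 m/s

4.4405


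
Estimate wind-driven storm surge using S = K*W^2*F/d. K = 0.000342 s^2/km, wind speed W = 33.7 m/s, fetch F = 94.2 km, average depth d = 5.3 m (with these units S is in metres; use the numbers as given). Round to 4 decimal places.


S = K * W^2 * F / d
W^2 = 33.7^2 = 1135.69
S = 0.000342 * 1135.69 * 94.2 / 5.3
Numerator = 0.000342 * 1135.69 * 94.2 = 36.587843
S = 36.587843 / 5.3 = 6.9034 m

6.9034


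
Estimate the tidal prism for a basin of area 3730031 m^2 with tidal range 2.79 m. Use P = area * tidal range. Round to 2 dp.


Tidal prism = Area * Tidal range
P = 3730031 * 2.79
P = 10406786.49 m^3

10406786.49


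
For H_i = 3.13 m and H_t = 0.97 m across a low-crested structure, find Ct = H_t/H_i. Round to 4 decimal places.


Ct = H_t / H_i
Ct = 0.97 / 3.13
Ct = 0.3099

0.3099


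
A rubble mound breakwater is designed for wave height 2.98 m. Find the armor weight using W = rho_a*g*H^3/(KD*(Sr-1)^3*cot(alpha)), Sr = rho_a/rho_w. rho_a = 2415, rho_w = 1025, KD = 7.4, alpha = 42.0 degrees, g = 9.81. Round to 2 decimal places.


Sr = rho_a / rho_w = 2415 / 1025 = 2.356098
(Sr - 1) = 1.356098
(Sr - 1)^3 = 2.493864
cot(42.0) = 1 / tan(42.0) = 1 / 0.900404 = 1.110613
Numerator = 2415 * 9.81 * 2.98^3 = 626952.9276
Denominator = 7.4 * 2.493864 * 1.110613 = 20.495904
W = 626952.9276 / 20.495904
W = 30589.18 N

30589.18


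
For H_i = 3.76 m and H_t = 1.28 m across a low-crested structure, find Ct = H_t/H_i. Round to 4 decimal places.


Ct = H_t / H_i
Ct = 1.28 / 3.76
Ct = 0.3404

0.3404


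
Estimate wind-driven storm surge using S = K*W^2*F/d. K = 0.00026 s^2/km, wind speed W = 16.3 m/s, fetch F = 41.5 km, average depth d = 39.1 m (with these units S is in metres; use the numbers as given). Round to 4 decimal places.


S = K * W^2 * F / d
W^2 = 16.3^2 = 265.69
S = 0.00026 * 265.69 * 41.5 / 39.1
Numerator = 0.00026 * 265.69 * 41.5 = 2.866795
S = 2.866795 / 39.1 = 0.0733 m

0.0733


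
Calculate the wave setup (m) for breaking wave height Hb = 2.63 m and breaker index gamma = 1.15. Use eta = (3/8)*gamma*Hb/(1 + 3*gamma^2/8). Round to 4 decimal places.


eta = (3/8) * gamma * Hb / (1 + 3*gamma^2/8)
Numerator = (3/8) * 1.15 * 2.63 = 1.134187
Denominator = 1 + 3*1.15^2/8 = 1 + 0.495938 = 1.495938
eta = 1.134187 / 1.495938
eta = 0.7582 m

0.7582


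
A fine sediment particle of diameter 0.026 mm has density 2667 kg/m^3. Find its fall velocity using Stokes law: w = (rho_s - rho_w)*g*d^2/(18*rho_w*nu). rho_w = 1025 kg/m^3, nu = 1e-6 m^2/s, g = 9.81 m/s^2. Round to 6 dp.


w = (rho_s - rho_w) * g * d^2 / (18 * rho_w * nu)
d = 0.026 mm = 0.000026 m
rho_s - rho_w = 2667 - 1025 = 1642
Numerator = 1642 * 9.81 * (0.000026)^2 = 0.000010889022
Denominator = 18 * 1025 * 1e-6 = 0.018450
w = 0.000590 m/s

0.000590


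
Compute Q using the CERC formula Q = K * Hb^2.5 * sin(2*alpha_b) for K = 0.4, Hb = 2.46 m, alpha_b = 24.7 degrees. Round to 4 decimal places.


Q = K * Hb^2.5 * sin(2 * alpha_b)
Hb^2.5 = 2.46^2.5 = 9.491564
sin(2 * 24.7) = sin(49.4) = 0.759271
Q = 0.4 * 9.491564 * 0.759271
Q = 2.8827 m^3/s

2.8827


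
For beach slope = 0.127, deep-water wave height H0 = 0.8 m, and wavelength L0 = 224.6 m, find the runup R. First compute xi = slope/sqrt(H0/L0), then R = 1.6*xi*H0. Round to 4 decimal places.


xi = slope / sqrt(H0/L0)
H0/L0 = 0.8/224.6 = 0.003562
sqrt(0.003562) = 0.059682
xi = 0.127 / 0.059682 = 2.127961
R = 1.6 * xi * H0 = 1.6 * 2.127961 * 0.8
R = 2.7238 m

2.7238


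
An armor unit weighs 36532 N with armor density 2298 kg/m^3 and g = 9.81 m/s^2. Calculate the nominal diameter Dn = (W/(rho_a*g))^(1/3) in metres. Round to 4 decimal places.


V = W / (rho_a * g)
V = 36532 / (2298 * 9.81)
V = 36532 / 22543.38
V = 1.620520 m^3
Dn = V^(1/3) = 1.620520^(1/3)
Dn = 1.1746 m

1.1746


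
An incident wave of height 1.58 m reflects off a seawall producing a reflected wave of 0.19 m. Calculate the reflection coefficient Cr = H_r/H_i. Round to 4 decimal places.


Cr = H_r / H_i
Cr = 0.19 / 1.58
Cr = 0.1203

0.1203


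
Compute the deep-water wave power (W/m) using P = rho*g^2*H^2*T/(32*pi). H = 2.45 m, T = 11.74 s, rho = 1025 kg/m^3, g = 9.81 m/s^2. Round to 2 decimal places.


P = rho * g^2 * H^2 * T / (32 * pi)
P = 1025 * 9.81^2 * 2.45^2 * 11.74 / (32 * pi)
P = 1025 * 96.2361 * 6.0025 * 11.74 / 100.53096
P = 69145.24 W/m

69145.24


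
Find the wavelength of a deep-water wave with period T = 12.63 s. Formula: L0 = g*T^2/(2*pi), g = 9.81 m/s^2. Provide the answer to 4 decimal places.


L0 = g * T^2 / (2 * pi)
L0 = 9.81 * 12.63^2 / (2 * pi)
L0 = 9.81 * 159.5169 / 6.28319
L0 = 1564.8608 / 6.28319
L0 = 249.0553 m

249.0553


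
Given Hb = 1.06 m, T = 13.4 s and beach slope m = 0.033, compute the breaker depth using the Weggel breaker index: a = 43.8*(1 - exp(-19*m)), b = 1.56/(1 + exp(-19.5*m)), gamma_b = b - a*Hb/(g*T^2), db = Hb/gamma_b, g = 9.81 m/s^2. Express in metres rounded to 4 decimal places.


a = 43.8 * (1 - exp(-19 * m))
exp(-19 * 0.033) = exp(-0.6270) = 0.534192
a = 43.8 * (1 - 0.534192) = 20.402391
b = 1.56 / (1 + exp(-19.5 * m))
exp(-19.5 * 0.033) = exp(-0.6435) = 0.525450
b = 1.56 / (1 + 0.525450) = 1.022649
Hb / (g * T^2) = 1.06 / (9.81 * 13.4^2) = 1.06 / 1761.4836 = 0.00060177
gamma_b = b - a * Hb/(g*T^2) = 1.022649 - 20.402391 * 0.00060177 = 1.010372
db = Hb / gamma_b = 1.06 / 1.010372
db = 1.0491 m

1.0491


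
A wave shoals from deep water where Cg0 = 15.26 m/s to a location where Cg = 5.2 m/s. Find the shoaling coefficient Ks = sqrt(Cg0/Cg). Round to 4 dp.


Ks = sqrt(Cg0 / Cg)
Ks = sqrt(15.26 / 5.2)
Ks = sqrt(2.9346)
Ks = 1.7131

1.7131


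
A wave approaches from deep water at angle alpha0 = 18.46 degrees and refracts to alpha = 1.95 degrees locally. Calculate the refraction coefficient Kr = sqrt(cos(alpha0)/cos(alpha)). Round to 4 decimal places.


Kr = sqrt(cos(alpha0) / cos(alpha))
cos(18.46) = 0.948545
cos(1.95) = 0.999421
Kr = sqrt(0.948545 / 0.999421)
Kr = sqrt(0.949095)
Kr = 0.9742

0.9742


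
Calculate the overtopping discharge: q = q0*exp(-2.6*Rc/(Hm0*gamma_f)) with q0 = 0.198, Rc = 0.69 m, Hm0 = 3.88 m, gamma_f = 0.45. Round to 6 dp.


q = q0 * exp(-2.6 * Rc / (Hm0 * gamma_f))
Exponent = -2.6 * 0.69 / (3.88 * 0.45)
= -2.6 * 0.69 / 1.7460
= -1.027491
exp(-1.027491) = 0.357904
q = 0.198 * 0.357904
q = 0.070865 m^3/s/m

0.070865


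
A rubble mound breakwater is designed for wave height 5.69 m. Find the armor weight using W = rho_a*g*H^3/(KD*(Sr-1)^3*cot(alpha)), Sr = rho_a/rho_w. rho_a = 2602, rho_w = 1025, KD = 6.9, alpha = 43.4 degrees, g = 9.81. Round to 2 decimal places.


Sr = rho_a / rho_w = 2602 / 1025 = 2.538537
(Sr - 1) = 1.538537
(Sr - 1)^3 = 3.641862
cot(43.4) = 1 / tan(43.4) = 1 / 0.945653 = 1.057470
Numerator = 2602 * 9.81 * 5.69^3 = 4702329.9461
Denominator = 6.9 * 3.641862 * 1.057470 = 26.573011
W = 4702329.9461 / 26.573011
W = 176958.87 N

176958.87


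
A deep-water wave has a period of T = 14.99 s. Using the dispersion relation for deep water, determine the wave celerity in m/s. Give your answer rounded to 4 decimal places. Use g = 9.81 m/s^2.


We use the deep-water celerity formula:
C = g * T / (2 * pi)
C = 9.81 * 14.99 / (2 * 3.14159...)
C = 147.051900 / 6.283185
C = 23.4040 m/s

23.4040


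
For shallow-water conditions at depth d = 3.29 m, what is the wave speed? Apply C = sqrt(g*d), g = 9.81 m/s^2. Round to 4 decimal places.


Using the shallow-water approximation:
C = sqrt(g * d) = sqrt(9.81 * 3.29)
C = sqrt(32.2749)
C = 5.6811 m/s

5.6811


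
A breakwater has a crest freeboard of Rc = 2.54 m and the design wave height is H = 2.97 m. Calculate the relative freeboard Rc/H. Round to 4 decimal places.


Relative freeboard = Rc / H
= 2.54 / 2.97
= 0.8552

0.8552


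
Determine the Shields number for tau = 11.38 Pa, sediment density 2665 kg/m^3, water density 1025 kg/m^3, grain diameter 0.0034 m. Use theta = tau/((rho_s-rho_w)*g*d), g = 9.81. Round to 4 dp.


theta = tau / ((rho_s - rho_w) * g * d)
rho_s - rho_w = 2665 - 1025 = 1640
Denominator = 1640 * 9.81 * 0.0034 = 54.700560
theta = 11.38 / 54.700560
theta = 0.2080

0.2080


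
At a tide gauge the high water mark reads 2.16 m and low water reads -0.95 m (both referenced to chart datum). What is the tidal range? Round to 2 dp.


Tidal range = High water - Low water
Tidal range = 2.16 - (-0.95)
Tidal range = 3.11 m

3.11


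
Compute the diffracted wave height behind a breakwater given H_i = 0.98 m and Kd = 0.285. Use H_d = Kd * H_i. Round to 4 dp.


H_d = Kd * H_i
H_d = 0.285 * 0.98
H_d = 0.2793 m

0.2793


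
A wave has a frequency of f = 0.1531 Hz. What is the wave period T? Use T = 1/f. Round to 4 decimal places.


T = 1 / f
T = 1 / 0.1531
T = 6.5317 s

6.5317


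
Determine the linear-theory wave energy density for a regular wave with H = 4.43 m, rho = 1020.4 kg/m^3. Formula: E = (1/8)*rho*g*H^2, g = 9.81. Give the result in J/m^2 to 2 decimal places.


E = (1/8) * rho * g * H^2
E = (1/8) * 1020.4 * 9.81 * 4.43^2
E = 0.125 * 1020.4 * 9.81 * 19.6249
E = 24555.96 J/m^2

24555.96


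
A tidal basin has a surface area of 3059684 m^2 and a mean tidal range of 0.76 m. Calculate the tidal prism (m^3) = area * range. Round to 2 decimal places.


Tidal prism = Area * Tidal range
P = 3059684 * 0.76
P = 2325359.84 m^3

2325359.84


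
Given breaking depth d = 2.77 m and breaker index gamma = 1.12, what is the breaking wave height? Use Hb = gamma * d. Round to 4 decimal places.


Hb = gamma * d
Hb = 1.12 * 2.77
Hb = 3.1024 m

3.1024


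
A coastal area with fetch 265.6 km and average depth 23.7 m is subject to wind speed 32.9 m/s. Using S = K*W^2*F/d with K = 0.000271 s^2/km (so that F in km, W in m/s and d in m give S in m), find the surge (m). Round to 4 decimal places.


S = K * W^2 * F / d
W^2 = 32.9^2 = 1082.41
S = 0.000271 * 1082.41 * 265.6 / 23.7
Numerator = 0.000271 * 1082.41 * 265.6 = 77.909274
S = 77.909274 / 23.7 = 3.2873 m

3.2873


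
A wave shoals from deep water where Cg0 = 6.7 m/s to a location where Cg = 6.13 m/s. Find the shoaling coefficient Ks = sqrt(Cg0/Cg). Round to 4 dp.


Ks = sqrt(Cg0 / Cg)
Ks = sqrt(6.7 / 6.13)
Ks = sqrt(1.0930)
Ks = 1.0455

1.0455


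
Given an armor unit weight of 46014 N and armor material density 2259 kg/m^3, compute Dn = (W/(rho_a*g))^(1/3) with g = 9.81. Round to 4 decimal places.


V = W / (rho_a * g)
V = 46014 / (2259 * 9.81)
V = 46014 / 22160.79
V = 2.076370 m^3
Dn = V^(1/3) = 2.076370^(1/3)
Dn = 1.2758 m

1.2758


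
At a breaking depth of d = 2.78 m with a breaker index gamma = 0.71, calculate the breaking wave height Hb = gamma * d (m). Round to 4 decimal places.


Hb = gamma * d
Hb = 0.71 * 2.78
Hb = 1.9738 m

1.9738


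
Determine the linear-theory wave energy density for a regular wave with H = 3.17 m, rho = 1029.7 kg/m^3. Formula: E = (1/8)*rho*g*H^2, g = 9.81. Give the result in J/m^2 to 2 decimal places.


E = (1/8) * rho * g * H^2
E = (1/8) * 1029.7 * 9.81 * 3.17^2
E = 0.125 * 1029.7 * 9.81 * 10.0489
E = 12688.44 J/m^2

12688.44


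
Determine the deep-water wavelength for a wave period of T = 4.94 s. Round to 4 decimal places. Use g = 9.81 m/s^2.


L0 = g * T^2 / (2 * pi)
L0 = 9.81 * 4.94^2 / (2 * pi)
L0 = 9.81 * 24.4036 / 6.28319
L0 = 239.3993 / 6.28319
L0 = 38.1016 m

38.1016


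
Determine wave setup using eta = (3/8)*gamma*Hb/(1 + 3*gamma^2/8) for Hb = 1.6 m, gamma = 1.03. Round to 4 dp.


eta = (3/8) * gamma * Hb / (1 + 3*gamma^2/8)
Numerator = (3/8) * 1.03 * 1.6 = 0.618000
Denominator = 1 + 3*1.03^2/8 = 1 + 0.397838 = 1.397838
eta = 0.618000 / 1.397838
eta = 0.4421 m

0.4421


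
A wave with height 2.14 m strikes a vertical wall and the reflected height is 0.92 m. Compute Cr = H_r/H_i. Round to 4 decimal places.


Cr = H_r / H_i
Cr = 0.92 / 2.14
Cr = 0.4299

0.4299


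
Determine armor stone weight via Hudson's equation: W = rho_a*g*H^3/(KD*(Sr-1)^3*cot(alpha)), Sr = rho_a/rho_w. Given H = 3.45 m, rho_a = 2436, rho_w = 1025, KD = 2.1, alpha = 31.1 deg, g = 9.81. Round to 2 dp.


Sr = rho_a / rho_w = 2436 / 1025 = 2.376585
(Sr - 1) = 1.376585
(Sr - 1)^3 = 2.608612
cot(31.1) = 1 / tan(31.1) = 1 / 0.603239 = 1.657719
Numerator = 2436 * 9.81 * 3.45^3 = 981304.0168
Denominator = 2.1 * 2.608612 * 1.657719 = 9.081125
W = 981304.0168 / 9.081125
W = 108059.74 N

108059.74


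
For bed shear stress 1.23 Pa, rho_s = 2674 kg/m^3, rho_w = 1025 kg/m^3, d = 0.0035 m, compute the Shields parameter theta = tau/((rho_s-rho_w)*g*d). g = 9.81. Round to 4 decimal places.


theta = tau / ((rho_s - rho_w) * g * d)
rho_s - rho_w = 2674 - 1025 = 1649
Denominator = 1649 * 9.81 * 0.0035 = 56.618415
theta = 1.23 / 56.618415
theta = 0.0217

0.0217


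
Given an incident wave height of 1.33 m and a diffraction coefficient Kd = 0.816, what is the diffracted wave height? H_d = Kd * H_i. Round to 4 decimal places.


H_d = Kd * H_i
H_d = 0.816 * 1.33
H_d = 1.0853 m

1.0853


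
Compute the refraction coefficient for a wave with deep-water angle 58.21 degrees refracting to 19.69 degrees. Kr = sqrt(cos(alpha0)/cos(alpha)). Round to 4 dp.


Kr = sqrt(cos(alpha0) / cos(alpha))
cos(58.21) = 0.526807
cos(19.69) = 0.941529
Kr = sqrt(0.526807 / 0.941529)
Kr = sqrt(0.559523)
Kr = 0.7480

0.7480


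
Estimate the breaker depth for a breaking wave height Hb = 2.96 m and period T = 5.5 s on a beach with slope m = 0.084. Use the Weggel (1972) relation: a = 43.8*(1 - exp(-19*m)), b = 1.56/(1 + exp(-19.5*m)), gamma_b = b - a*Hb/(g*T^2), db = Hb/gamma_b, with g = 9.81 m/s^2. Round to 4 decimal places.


a = 43.8 * (1 - exp(-19 * m))
exp(-19 * 0.084) = exp(-1.5960) = 0.202706
a = 43.8 * (1 - 0.202706) = 34.921489
b = 1.56 / (1 + exp(-19.5 * m))
exp(-19.5 * 0.084) = exp(-1.6380) = 0.194368
b = 1.56 / (1 + 0.194368) = 1.306130
Hb / (g * T^2) = 2.96 / (9.81 * 5.5^2) = 2.96 / 296.7525 = 0.00997464
gamma_b = b - a * Hb/(g*T^2) = 1.306130 - 34.921489 * 0.00997464 = 0.957800
db = Hb / gamma_b = 2.96 / 0.957800
db = 3.0904 m

3.0904


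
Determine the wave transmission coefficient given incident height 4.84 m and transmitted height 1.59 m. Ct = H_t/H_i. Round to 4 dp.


Ct = H_t / H_i
Ct = 1.59 / 4.84
Ct = 0.3285

0.3285


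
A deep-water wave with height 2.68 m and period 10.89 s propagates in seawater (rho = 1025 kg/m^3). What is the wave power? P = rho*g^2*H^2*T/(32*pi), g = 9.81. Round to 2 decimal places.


P = rho * g^2 * H^2 * T / (32 * pi)
P = 1025 * 9.81^2 * 2.68^2 * 10.89 / (32 * pi)
P = 1025 * 96.2361 * 7.1824 * 10.89 / 100.53096
P = 76746.66 W/m

76746.66


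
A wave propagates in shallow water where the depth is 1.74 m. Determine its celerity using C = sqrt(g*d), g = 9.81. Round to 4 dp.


Using the shallow-water approximation:
C = sqrt(g * d) = sqrt(9.81 * 1.74)
C = sqrt(17.0694)
C = 4.1315 m/s

4.1315


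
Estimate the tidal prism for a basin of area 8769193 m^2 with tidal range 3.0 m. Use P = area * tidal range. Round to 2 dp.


Tidal prism = Area * Tidal range
P = 8769193 * 3.0
P = 26307579.00 m^3

26307579.00


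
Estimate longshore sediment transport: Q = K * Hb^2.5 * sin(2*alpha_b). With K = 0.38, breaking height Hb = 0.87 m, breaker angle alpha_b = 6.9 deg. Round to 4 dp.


Q = K * Hb^2.5 * sin(2 * alpha_b)
Hb^2.5 = 0.87^2.5 = 0.705989
sin(2 * 6.9) = sin(13.8) = 0.238533
Q = 0.38 * 0.705989 * 0.238533
Q = 0.0640 m^3/s

0.0640


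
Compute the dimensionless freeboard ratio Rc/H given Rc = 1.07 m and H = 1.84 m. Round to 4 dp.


Relative freeboard = Rc / H
= 1.07 / 1.84
= 0.5815

0.5815


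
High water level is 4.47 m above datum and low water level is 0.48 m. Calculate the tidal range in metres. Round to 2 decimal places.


Tidal range = High water - Low water
Tidal range = 4.47 - (0.48)
Tidal range = 3.99 m

3.99


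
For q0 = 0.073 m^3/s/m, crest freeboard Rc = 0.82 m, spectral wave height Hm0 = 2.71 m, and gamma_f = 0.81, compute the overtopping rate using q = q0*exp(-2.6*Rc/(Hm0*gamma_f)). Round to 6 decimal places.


q = q0 * exp(-2.6 * Rc / (Hm0 * gamma_f))
Exponent = -2.6 * 0.82 / (2.71 * 0.81)
= -2.6 * 0.82 / 2.1951
= -0.971254
exp(-0.971254) = 0.378608
q = 0.073 * 0.378608
q = 0.027638 m^3/s/m

0.027638


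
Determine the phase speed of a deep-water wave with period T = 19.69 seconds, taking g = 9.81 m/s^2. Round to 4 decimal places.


We use the deep-water celerity formula:
C = g * T / (2 * pi)
C = 9.81 * 19.69 / (2 * 3.14159...)
C = 193.158900 / 6.283185
C = 30.7422 m/s

30.7422


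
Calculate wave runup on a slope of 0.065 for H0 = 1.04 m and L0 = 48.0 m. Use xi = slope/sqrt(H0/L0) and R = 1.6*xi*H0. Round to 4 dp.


xi = slope / sqrt(H0/L0)
H0/L0 = 1.04/48.0 = 0.021667
sqrt(0.021667) = 0.147196
xi = 0.065 / 0.147196 = 0.441588
R = 1.6 * xi * H0 = 1.6 * 0.441588 * 1.04
R = 0.7348 m

0.7348


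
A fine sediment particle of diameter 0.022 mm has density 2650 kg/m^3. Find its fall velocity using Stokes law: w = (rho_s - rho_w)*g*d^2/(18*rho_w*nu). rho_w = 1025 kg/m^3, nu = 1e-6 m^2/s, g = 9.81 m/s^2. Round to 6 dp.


w = (rho_s - rho_w) * g * d^2 / (18 * rho_w * nu)
d = 0.022 mm = 0.000022 m
rho_s - rho_w = 2650 - 1025 = 1625
Numerator = 1625 * 9.81 * (0.000022)^2 = 0.000007715565
Denominator = 18 * 1025 * 1e-6 = 0.018450
w = 0.000418 m/s

0.000418


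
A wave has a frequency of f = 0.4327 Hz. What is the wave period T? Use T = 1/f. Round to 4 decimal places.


T = 1 / f
T = 1 / 0.4327
T = 2.3111 s

2.3111


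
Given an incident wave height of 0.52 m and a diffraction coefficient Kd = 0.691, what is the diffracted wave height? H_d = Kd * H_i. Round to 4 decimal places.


H_d = Kd * H_i
H_d = 0.691 * 0.52
H_d = 0.3593 m

0.3593


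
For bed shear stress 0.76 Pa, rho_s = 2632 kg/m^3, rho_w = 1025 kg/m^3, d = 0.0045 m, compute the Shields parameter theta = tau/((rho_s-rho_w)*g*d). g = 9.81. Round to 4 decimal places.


theta = tau / ((rho_s - rho_w) * g * d)
rho_s - rho_w = 2632 - 1025 = 1607
Denominator = 1607 * 9.81 * 0.0045 = 70.941015
theta = 0.76 / 70.941015
theta = 0.0107

0.0107


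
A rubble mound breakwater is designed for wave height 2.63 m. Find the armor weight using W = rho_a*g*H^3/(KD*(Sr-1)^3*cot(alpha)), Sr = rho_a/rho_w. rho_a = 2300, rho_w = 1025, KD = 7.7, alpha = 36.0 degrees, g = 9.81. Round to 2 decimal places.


Sr = rho_a / rho_w = 2300 / 1025 = 2.243902
(Sr - 1) = 1.243902
(Sr - 1)^3 = 1.924682
cot(36.0) = 1 / tan(36.0) = 1 / 0.726543 = 1.376382
Numerator = 2300 * 9.81 * 2.63^3 = 410453.6187
Denominator = 7.7 * 1.924682 * 1.376382 = 20.398050
W = 410453.6187 / 20.398050
W = 20122.20 N

20122.20


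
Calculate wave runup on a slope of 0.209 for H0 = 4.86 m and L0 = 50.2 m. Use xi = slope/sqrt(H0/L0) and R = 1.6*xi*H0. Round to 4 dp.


xi = slope / sqrt(H0/L0)
H0/L0 = 4.86/50.2 = 0.096813
sqrt(0.096813) = 0.311147
xi = 0.209 / 0.311147 = 0.671707
R = 1.6 * xi * H0 = 1.6 * 0.671707 * 4.86
R = 5.2232 m

5.2232


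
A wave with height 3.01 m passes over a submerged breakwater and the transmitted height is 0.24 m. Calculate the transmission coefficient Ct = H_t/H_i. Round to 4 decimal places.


Ct = H_t / H_i
Ct = 0.24 / 3.01
Ct = 0.0797

0.0797


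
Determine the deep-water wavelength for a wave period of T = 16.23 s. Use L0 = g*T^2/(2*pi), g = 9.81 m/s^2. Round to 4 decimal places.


L0 = g * T^2 / (2 * pi)
L0 = 9.81 * 16.23^2 / (2 * pi)
L0 = 9.81 * 263.4129 / 6.28319
L0 = 2584.0805 / 6.28319
L0 = 411.2692 m

411.2692


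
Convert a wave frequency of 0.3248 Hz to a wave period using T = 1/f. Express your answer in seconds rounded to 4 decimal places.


T = 1 / f
T = 1 / 0.3248
T = 3.0788 s

3.0788


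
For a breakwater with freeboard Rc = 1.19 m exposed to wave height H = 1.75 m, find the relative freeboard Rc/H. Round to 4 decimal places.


Relative freeboard = Rc / H
= 1.19 / 1.75
= 0.6800

0.6800


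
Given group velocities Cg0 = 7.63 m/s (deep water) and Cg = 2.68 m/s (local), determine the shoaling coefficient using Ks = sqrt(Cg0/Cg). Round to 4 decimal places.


Ks = sqrt(Cg0 / Cg)
Ks = sqrt(7.63 / 2.68)
Ks = sqrt(2.8470)
Ks = 1.6873

1.6873


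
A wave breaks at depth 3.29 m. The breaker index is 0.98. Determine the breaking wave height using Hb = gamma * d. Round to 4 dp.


Hb = gamma * d
Hb = 0.98 * 3.29
Hb = 3.2242 m

3.2242


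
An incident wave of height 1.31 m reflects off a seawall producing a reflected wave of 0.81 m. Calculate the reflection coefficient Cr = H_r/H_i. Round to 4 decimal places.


Cr = H_r / H_i
Cr = 0.81 / 1.31
Cr = 0.6183

0.6183


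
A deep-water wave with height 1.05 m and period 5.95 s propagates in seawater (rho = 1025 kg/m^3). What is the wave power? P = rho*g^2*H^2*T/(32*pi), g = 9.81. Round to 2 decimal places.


P = rho * g^2 * H^2 * T / (32 * pi)
P = 1025 * 9.81^2 * 1.05^2 * 5.95 / (32 * pi)
P = 1025 * 96.2361 * 1.1025 * 5.95 / 100.53096
P = 6436.62 W/m

6436.62


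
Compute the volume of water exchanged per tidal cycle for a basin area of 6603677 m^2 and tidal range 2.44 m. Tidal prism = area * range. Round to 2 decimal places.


Tidal prism = Area * Tidal range
P = 6603677 * 2.44
P = 16112971.88 m^3

16112971.88


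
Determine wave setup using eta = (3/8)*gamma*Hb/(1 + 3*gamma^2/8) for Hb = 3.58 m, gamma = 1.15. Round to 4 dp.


eta = (3/8) * gamma * Hb / (1 + 3*gamma^2/8)
Numerator = (3/8) * 1.15 * 3.58 = 1.543875
Denominator = 1 + 3*1.15^2/8 = 1 + 0.495938 = 1.495938
eta = 1.543875 / 1.495938
eta = 1.0320 m

1.0320


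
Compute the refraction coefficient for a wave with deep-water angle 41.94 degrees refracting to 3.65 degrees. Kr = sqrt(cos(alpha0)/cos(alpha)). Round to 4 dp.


Kr = sqrt(cos(alpha0) / cos(alpha))
cos(41.94) = 0.743845
cos(3.65) = 0.997972
Kr = sqrt(0.743845 / 0.997972)
Kr = sqrt(0.745357)
Kr = 0.8633

0.8633


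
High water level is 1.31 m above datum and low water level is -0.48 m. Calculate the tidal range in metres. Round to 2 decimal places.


Tidal range = High water - Low water
Tidal range = 1.31 - (-0.48)
Tidal range = 1.79 m

1.79


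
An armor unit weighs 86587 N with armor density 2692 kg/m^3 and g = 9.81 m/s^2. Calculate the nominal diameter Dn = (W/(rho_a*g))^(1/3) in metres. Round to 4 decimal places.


V = W / (rho_a * g)
V = 86587 / (2692 * 9.81)
V = 86587 / 26408.52
V = 3.278752 m^3
Dn = V^(1/3) = 3.278752^(1/3)
Dn = 1.4856 m

1.4856


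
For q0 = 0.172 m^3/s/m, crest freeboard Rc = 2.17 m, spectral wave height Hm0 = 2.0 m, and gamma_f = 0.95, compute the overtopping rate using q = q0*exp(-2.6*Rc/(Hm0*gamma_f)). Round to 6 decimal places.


q = q0 * exp(-2.6 * Rc / (Hm0 * gamma_f))
Exponent = -2.6 * 2.17 / (2.0 * 0.95)
= -2.6 * 2.17 / 1.9000
= -2.969474
exp(-2.969474) = 0.051330
q = 0.172 * 0.051330
q = 0.008829 m^3/s/m

0.008829


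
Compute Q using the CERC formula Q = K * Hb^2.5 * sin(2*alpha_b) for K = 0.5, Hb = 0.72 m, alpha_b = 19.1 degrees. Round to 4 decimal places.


Q = K * Hb^2.5 * sin(2 * alpha_b)
Hb^2.5 = 0.72^2.5 = 0.439877
sin(2 * 19.1) = sin(38.2) = 0.618408
Q = 0.5 * 0.439877 * 0.618408
Q = 0.1360 m^3/s

0.1360


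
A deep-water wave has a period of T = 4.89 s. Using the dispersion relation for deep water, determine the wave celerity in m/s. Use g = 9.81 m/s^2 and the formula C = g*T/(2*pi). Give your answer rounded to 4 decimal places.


We use the deep-water celerity formula:
C = g * T / (2 * pi)
C = 9.81 * 4.89 / (2 * 3.14159...)
C = 47.970900 / 6.283185
C = 7.6348 m/s

7.6348


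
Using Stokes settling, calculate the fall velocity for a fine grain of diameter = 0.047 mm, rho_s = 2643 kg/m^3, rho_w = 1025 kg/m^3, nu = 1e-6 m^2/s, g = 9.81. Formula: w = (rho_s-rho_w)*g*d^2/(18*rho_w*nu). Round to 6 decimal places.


w = (rho_s - rho_w) * g * d^2 / (18 * rho_w * nu)
d = 0.047 mm = 0.000047 m
rho_s - rho_w = 2643 - 1025 = 1618
Numerator = 1618 * 9.81 * (0.000047)^2 = 0.000035062529
Denominator = 18 * 1025 * 1e-6 = 0.018450
w = 0.001900 m/s

0.001900


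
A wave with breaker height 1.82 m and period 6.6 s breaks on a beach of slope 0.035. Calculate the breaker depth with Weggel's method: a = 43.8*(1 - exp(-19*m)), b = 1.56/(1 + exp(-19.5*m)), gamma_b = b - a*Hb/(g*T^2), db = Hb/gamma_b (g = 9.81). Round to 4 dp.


a = 43.8 * (1 - exp(-19 * m))
exp(-19 * 0.035) = exp(-0.6650) = 0.514274
a = 43.8 * (1 - 0.514274) = 21.274819
b = 1.56 / (1 + exp(-19.5 * m))
exp(-19.5 * 0.035) = exp(-0.6825) = 0.505352
b = 1.56 / (1 + 0.505352) = 1.036302
Hb / (g * T^2) = 1.82 / (9.81 * 6.6^2) = 1.82 / 427.3236 = 0.00425907
gamma_b = b - a * Hb/(g*T^2) = 1.036302 - 21.274819 * 0.00425907 = 0.945692
db = Hb / gamma_b = 1.82 / 0.945692
db = 1.9245 m

1.9245


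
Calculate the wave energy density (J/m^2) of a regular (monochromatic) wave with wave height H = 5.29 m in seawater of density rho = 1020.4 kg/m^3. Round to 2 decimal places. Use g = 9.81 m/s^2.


E = (1/8) * rho * g * H^2
E = (1/8) * 1020.4 * 9.81 * 5.29^2
E = 0.125 * 1020.4 * 9.81 * 27.9841
E = 35015.54 J/m^2

35015.54


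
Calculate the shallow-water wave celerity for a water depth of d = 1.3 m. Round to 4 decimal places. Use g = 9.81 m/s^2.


Using the shallow-water approximation:
C = sqrt(g * d) = sqrt(9.81 * 1.3)
C = sqrt(12.7530)
C = 3.5711 m/s

3.5711


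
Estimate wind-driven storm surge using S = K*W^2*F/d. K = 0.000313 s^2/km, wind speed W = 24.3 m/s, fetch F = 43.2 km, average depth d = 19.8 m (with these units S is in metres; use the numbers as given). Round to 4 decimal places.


S = K * W^2 * F / d
W^2 = 24.3^2 = 590.49
S = 0.000313 * 590.49 * 43.2 / 19.8
Numerator = 0.000313 * 590.49 * 43.2 = 7.984370
S = 7.984370 / 19.8 = 0.4033 m

0.4033


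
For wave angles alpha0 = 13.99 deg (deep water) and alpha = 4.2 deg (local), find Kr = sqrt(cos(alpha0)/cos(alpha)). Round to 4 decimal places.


Kr = sqrt(cos(alpha0) / cos(alpha))
cos(13.99) = 0.970338
cos(4.2) = 0.997314
Kr = sqrt(0.970338 / 0.997314)
Kr = sqrt(0.972951)
Kr = 0.9864

0.9864


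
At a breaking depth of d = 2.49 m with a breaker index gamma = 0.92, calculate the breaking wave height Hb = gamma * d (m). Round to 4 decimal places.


Hb = gamma * d
Hb = 0.92 * 2.49
Hb = 2.2908 m

2.2908


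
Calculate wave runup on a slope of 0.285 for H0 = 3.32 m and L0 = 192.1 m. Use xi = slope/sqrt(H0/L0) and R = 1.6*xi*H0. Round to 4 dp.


xi = slope / sqrt(H0/L0)
H0/L0 = 3.32/192.1 = 0.017283
sqrt(0.017283) = 0.131464
xi = 0.285 / 0.131464 = 2.167901
R = 1.6 * xi * H0 = 1.6 * 2.167901 * 3.32
R = 11.5159 m

11.5159


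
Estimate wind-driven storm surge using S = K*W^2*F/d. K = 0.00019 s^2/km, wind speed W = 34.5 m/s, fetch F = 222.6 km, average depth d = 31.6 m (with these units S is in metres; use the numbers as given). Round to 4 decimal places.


S = K * W^2 * F / d
W^2 = 34.5^2 = 1190.25
S = 0.00019 * 1190.25 * 222.6 / 31.6
Numerator = 0.00019 * 1190.25 * 222.6 = 50.340433
S = 50.340433 / 31.6 = 1.5931 m

1.5931


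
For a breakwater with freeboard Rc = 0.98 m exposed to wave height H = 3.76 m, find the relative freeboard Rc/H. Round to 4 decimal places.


Relative freeboard = Rc / H
= 0.98 / 3.76
= 0.2606

0.2606


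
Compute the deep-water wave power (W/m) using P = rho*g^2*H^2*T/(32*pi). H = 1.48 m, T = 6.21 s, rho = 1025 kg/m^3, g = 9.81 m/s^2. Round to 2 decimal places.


P = rho * g^2 * H^2 * T / (32 * pi)
P = 1025 * 9.81^2 * 1.48^2 * 6.21 / (32 * pi)
P = 1025 * 96.2361 * 2.1904 * 6.21 / 100.53096
P = 13346.80 W/m

13346.80


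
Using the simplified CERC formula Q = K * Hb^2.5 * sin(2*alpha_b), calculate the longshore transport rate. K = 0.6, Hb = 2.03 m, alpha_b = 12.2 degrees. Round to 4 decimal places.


Q = K * Hb^2.5 * sin(2 * alpha_b)
Hb^2.5 = 2.03^2.5 = 5.871379
sin(2 * 12.2) = sin(24.4) = 0.413104
Q = 0.6 * 5.871379 * 0.413104
Q = 1.4553 m^3/s

1.4553


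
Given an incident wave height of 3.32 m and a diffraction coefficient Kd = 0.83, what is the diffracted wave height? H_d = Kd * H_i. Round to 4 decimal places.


H_d = Kd * H_i
H_d = 0.83 * 3.32
H_d = 2.7556 m

2.7556


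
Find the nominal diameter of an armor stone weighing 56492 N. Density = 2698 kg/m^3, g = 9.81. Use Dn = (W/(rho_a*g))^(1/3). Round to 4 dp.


V = W / (rho_a * g)
V = 56492 / (2698 * 9.81)
V = 56492 / 26467.38
V = 2.134401 m^3
Dn = V^(1/3) = 2.134401^(1/3)
Dn = 1.2875 m

1.2875


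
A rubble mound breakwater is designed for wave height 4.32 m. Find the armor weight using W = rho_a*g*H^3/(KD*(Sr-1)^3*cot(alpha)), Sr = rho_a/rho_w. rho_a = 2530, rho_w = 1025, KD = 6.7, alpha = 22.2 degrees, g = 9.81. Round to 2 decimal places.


Sr = rho_a / rho_w = 2530 / 1025 = 2.468293
(Sr - 1) = 1.468293
(Sr - 1)^3 = 3.165468
cot(22.2) = 1 / tan(22.2) = 1 / 0.408092 = 2.450425
Numerator = 2530 * 9.81 * 4.32^3 = 2000970.8827
Denominator = 6.7 * 3.165468 * 2.450425 = 51.970172
W = 2000970.8827 / 51.970172
W = 38502.29 N

38502.29


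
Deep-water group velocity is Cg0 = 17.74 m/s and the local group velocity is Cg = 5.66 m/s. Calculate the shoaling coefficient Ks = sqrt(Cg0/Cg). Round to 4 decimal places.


Ks = sqrt(Cg0 / Cg)
Ks = sqrt(17.74 / 5.66)
Ks = sqrt(3.1343)
Ks = 1.7704

1.7704


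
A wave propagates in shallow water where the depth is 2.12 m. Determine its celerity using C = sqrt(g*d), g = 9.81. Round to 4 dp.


Using the shallow-water approximation:
C = sqrt(g * d) = sqrt(9.81 * 2.12)
C = sqrt(20.7972)
C = 4.5604 m/s

4.5604


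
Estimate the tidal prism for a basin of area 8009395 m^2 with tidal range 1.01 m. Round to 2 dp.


Tidal prism = Area * Tidal range
P = 8009395 * 1.01
P = 8089488.95 m^3

8089488.95


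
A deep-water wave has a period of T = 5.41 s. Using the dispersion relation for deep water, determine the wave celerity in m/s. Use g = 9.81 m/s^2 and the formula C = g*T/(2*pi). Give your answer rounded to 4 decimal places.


We use the deep-water celerity formula:
C = g * T / (2 * pi)
C = 9.81 * 5.41 / (2 * 3.14159...)
C = 53.072100 / 6.283185
C = 8.4467 m/s

8.4467


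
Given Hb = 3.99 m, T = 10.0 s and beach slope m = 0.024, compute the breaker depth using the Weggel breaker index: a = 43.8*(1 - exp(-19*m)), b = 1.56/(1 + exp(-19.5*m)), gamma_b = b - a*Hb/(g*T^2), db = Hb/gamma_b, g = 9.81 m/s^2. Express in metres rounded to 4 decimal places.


a = 43.8 * (1 - exp(-19 * m))
exp(-19 * 0.024) = exp(-0.4560) = 0.633814
a = 43.8 * (1 - 0.633814) = 16.038954
b = 1.56 / (1 + exp(-19.5 * m))
exp(-19.5 * 0.024) = exp(-0.4680) = 0.626254
b = 1.56 / (1 + 0.626254) = 0.959260
Hb / (g * T^2) = 3.99 / (9.81 * 10.0^2) = 3.99 / 981.0000 = 0.00406728
gamma_b = b - a * Hb/(g*T^2) = 0.959260 - 16.038954 * 0.00406728 = 0.894025
db = Hb / gamma_b = 3.99 / 0.894025
db = 4.4630 m

4.4630


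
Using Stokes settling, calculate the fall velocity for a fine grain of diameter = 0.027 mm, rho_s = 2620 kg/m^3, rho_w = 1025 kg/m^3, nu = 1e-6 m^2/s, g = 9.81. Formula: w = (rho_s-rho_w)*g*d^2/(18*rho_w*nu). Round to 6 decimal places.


w = (rho_s - rho_w) * g * d^2 / (18 * rho_w * nu)
d = 0.027 mm = 0.000027 m
rho_s - rho_w = 2620 - 1025 = 1595
Numerator = 1595 * 9.81 * (0.000027)^2 = 0.000011406627
Denominator = 18 * 1025 * 1e-6 = 0.018450
w = 0.000618 m/s

0.000618


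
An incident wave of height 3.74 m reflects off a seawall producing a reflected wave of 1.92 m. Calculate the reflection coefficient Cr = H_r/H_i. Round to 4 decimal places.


Cr = H_r / H_i
Cr = 1.92 / 3.74
Cr = 0.5134

0.5134


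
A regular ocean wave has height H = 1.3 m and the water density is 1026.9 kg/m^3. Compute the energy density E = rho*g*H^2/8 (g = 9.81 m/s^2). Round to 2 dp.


E = (1/8) * rho * g * H^2
E = (1/8) * 1026.9 * 9.81 * 1.3^2
E = 0.125 * 1026.9 * 9.81 * 1.6900
E = 2128.11 J/m^2

2128.11


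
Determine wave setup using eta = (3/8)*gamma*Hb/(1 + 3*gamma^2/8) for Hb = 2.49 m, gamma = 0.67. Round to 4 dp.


eta = (3/8) * gamma * Hb / (1 + 3*gamma^2/8)
Numerator = (3/8) * 0.67 * 2.49 = 0.625613
Denominator = 1 + 3*0.67^2/8 = 1 + 0.168338 = 1.168338
eta = 0.625613 / 1.168338
eta = 0.5355 m

0.5355


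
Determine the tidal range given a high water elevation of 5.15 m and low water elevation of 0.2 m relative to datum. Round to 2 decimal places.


Tidal range = High water - Low water
Tidal range = 5.15 - (0.2)
Tidal range = 4.95 m

4.95


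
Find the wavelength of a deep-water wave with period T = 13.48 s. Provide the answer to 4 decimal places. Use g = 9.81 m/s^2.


L0 = g * T^2 / (2 * pi)
L0 = 9.81 * 13.48^2 / (2 * pi)
L0 = 9.81 * 181.7104 / 6.28319
L0 = 1782.5790 / 6.28319
L0 = 283.7063 m

283.7063


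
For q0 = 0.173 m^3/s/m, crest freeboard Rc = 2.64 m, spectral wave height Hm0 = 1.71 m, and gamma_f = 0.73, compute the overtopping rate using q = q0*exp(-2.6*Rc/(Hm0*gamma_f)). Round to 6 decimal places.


q = q0 * exp(-2.6 * Rc / (Hm0 * gamma_f))
Exponent = -2.6 * 2.64 / (1.71 * 0.73)
= -2.6 * 2.64 / 1.2483
= -5.498678
exp(-5.498678) = 0.004092
q = 0.173 * 0.004092
q = 0.000708 m^3/s/m

0.000708
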